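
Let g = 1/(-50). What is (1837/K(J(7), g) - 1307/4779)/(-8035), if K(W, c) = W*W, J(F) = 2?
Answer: -1754759/30719412 ≈ -0.057122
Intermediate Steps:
g = -1/50 ≈ -0.020000
K(W, c) = W**2
(1837/K(J(7), g) - 1307/4779)/(-8035) = (1837/(2**2) - 1307/4779)/(-8035) = (1837/4 - 1307*1/4779)*(-1/8035) = (1837*(1/4) - 1307/4779)*(-1/8035) = (1837/4 - 1307/4779)*(-1/8035) = (8773795/19116)*(-1/8035) = -1754759/30719412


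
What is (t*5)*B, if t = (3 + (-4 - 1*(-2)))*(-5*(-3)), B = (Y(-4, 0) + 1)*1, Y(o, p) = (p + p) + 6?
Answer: 525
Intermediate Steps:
Y(o, p) = 6 + 2*p (Y(o, p) = 2*p + 6 = 6 + 2*p)
B = 7 (B = ((6 + 2*0) + 1)*1 = ((6 + 0) + 1)*1 = (6 + 1)*1 = 7*1 = 7)
t = 15 (t = (3 + (-4 + 2))*15 = (3 - 2)*15 = 1*15 = 15)
(t*5)*B = (15*5)*7 = 75*7 = 525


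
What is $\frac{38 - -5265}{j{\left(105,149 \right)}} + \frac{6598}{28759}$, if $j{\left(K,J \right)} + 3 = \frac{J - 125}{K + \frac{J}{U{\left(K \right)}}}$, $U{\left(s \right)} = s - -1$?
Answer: $- \frac{1719942280369}{899955387} \approx -1911.1$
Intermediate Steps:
$U{\left(s \right)} = 1 + s$ ($U{\left(s \right)} = s + 1 = 1 + s$)
$j{\left(K,J \right)} = -3 + \frac{-125 + J}{K + \frac{J}{1 + K}}$ ($j{\left(K,J \right)} = -3 + \frac{J - 125}{K + \frac{J}{1 + K}} = -3 + \frac{-125 + J}{K + \frac{J}{1 + K}}$)
$\frac{38 - -5265}{j{\left(105,149 \right)}} + \frac{6598}{28759} = \frac{38 - -5265}{\frac{1}{149 + 105 + 105^{2}} \left(-125 - 13440 - 3 \cdot 105^{2} - 298 + 149 \cdot 105\right)} + \frac{6598}{28759} = \frac{38 + 5265}{\frac{1}{149 + 105 + 11025} \left(-125 - 13440 - 33075 - 298 + 15645\right)} + 6598 \cdot \frac{1}{28759} = \frac{5303}{\frac{1}{11279} \left(-125 - 13440 - 33075 - 298 + 15645\right)} + \frac{6598}{28759} = \frac{5303}{\frac{1}{11279} \left(-31293\right)} + \frac{6598}{28759} = \frac{5303}{- \frac{31293}{11279}} + \frac{6598}{28759} = 5303 \left(- \frac{11279}{31293}\right) + \frac{6598}{28759} = - \frac{59812537}{31293} + \frac{6598}{28759} = - \frac{1719942280369}{899955387}$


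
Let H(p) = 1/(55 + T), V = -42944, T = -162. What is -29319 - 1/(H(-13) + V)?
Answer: -134721068764/4595009 ≈ -29319.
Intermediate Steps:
H(p) = -1/107 (H(p) = 1/(55 - 162) = 1/(-107) = -1/107)
-29319 - 1/(H(-13) + V) = -29319 - 1/(-1/107 - 42944) = -29319 - 1/(-4595009/107) = -29319 - 1*(-107/4595009) = -29319 + 107/4595009 = -134721068764/4595009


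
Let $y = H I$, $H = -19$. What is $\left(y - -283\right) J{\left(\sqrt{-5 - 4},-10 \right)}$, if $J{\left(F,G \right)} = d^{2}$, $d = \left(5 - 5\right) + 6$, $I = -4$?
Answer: $12924$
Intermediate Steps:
$y = 76$ ($y = \left(-19\right) \left(-4\right) = 76$)
$d = 6$ ($d = 0 + 6 = 6$)
$J{\left(F,G \right)} = 36$ ($J{\left(F,G \right)} = 6^{2} = 36$)
$\left(y - -283\right) J{\left(\sqrt{-5 - 4},-10 \right)} = \left(76 - -283\right) 36 = \left(76 + 283\right) 36 = 359 \cdot 36 = 12924$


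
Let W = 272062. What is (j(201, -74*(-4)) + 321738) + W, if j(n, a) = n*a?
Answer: 653296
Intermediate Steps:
j(n, a) = a*n
(j(201, -74*(-4)) + 321738) + W = (-74*(-4)*201 + 321738) + 272062 = (296*201 + 321738) + 272062 = (59496 + 321738) + 272062 = 381234 + 272062 = 653296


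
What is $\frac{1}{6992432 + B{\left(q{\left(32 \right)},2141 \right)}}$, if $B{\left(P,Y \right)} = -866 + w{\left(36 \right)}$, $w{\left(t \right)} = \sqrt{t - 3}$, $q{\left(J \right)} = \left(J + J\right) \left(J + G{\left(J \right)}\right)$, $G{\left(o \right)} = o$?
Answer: $\frac{2330522}{16293998377441} - \frac{\sqrt{33}}{48881995132323} \approx 1.4303 \cdot 10^{-7}$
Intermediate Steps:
$q{\left(J \right)} = 4 J^{2}$ ($q{\left(J \right)} = \left(J + J\right) \left(J + J\right) = 2 J 2 J = 4 J^{2}$)
$w{\left(t \right)} = \sqrt{-3 + t}$
$B{\left(P,Y \right)} = -866 + \sqrt{33}$ ($B{\left(P,Y \right)} = -866 + \sqrt{-3 + 36} = -866 + \sqrt{33}$)
$\frac{1}{6992432 + B{\left(q{\left(32 \right)},2141 \right)}} = \frac{1}{6992432 - \left(866 - \sqrt{33}\right)} = \frac{1}{6991566 + \sqrt{33}}$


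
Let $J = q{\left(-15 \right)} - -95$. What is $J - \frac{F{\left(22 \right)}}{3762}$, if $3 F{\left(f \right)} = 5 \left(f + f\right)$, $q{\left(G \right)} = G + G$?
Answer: $\frac{33335}{513} \approx 64.98$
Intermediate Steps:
$q{\left(G \right)} = 2 G$
$F{\left(f \right)} = \frac{10 f}{3}$ ($F{\left(f \right)} = \frac{5 \left(f + f\right)}{3} = \frac{5 \cdot 2 f}{3} = \frac{10 f}{3}$)
$J = 65$ ($J = 2 \left(-15\right) - -95 = -30 + 95 = 65$)
$J - \frac{F{\left(22 \right)}}{3762} = 65 - \frac{\frac{10}{3} \cdot 22}{3762} = 65 - \frac{220}{3} \cdot \frac{1}{3762} = 65 - \frac{10}{513} = \frac{33335}{513}$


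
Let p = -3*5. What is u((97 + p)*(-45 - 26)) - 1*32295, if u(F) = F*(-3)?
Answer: -14829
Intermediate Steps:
p = -15
u(F) = -3*F
u((97 + p)*(-45 - 26)) - 1*32295 = -3*(97 - 15)*(-45 - 26) - 1*32295 = -246*(-71) - 32295 = -3*(-5822) - 32295 = 17466 - 32295 = -14829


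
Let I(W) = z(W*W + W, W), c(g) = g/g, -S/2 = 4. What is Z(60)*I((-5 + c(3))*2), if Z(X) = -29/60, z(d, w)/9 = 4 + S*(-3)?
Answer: -609/5 ≈ -121.80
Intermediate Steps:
S = -8 (S = -2*4 = -8)
c(g) = 1
z(d, w) = 252 (z(d, w) = 9*(4 - 8*(-3)) = 9*(4 + 24) = 9*28 = 252)
Z(X) = -29/60 (Z(X) = -29*1/60 = -29/60)
I(W) = 252
Z(60)*I((-5 + c(3))*2) = -29/60*252 = -609/5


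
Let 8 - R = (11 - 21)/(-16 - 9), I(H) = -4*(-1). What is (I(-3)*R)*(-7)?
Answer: -1064/5 ≈ -212.80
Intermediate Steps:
I(H) = 4
R = 38/5 (R = 8 - (11 - 21)/(-16 - 9) = 8 - (-10)/(-25) = 8 - (-10)*(-1)/25 = 8 - 1*⅖ = 8 - ⅖ = 38/5 ≈ 7.6000)
(I(-3)*R)*(-7) = (4*(38/5))*(-7) = (152/5)*(-7) = -1064/5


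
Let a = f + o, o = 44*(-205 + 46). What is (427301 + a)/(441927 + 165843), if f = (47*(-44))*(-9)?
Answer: 438917/607770 ≈ 0.72218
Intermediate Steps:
f = 18612 (f = -2068*(-9) = 18612)
o = -6996 (o = 44*(-159) = -6996)
a = 11616 (a = 18612 - 6996 = 11616)
(427301 + a)/(441927 + 165843) = (427301 + 11616)/(441927 + 165843) = 438917/607770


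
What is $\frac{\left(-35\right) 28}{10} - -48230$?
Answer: $48132$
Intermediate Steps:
$\frac{\left(-35\right) 28}{10} - -48230 = \left(-980\right) \frac{1}{10} + 48230 = -98 + 48230 = 48132$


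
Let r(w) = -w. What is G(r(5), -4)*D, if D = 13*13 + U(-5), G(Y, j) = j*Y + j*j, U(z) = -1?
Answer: 6048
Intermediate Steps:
G(Y, j) = j**2 + Y*j (G(Y, j) = Y*j + j**2 = j**2 + Y*j)
D = 168 (D = 13*13 - 1 = 169 - 1 = 168)
G(r(5), -4)*D = -4*(-1*5 - 4)*168 = -4*(-5 - 4)*168 = -4*(-9)*168 = 36*168 = 6048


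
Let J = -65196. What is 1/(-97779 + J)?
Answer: -1/162975 ≈ -6.1359e-6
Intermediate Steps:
1/(-97779 + J) = 1/(-97779 - 65196) = 1/(-162975) = -1/162975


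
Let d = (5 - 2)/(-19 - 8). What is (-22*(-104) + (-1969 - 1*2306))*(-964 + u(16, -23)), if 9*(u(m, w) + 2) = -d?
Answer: 155472815/81 ≈ 1.9194e+6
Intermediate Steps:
d = -⅑ (d = 3/(-27) = 3*(-1/27) = -⅑ ≈ -0.11111)
u(m, w) = -161/81 (u(m, w) = -2 + (-1*(-⅑))/9 = -2 + (⅑)*(⅑) = -2 + 1/81 = -161/81)
(-22*(-104) + (-1969 - 1*2306))*(-964 + u(16, -23)) = (-22*(-104) + (-1969 - 1*2306))*(-964 - 161/81) = (2288 + (-1969 - 2306))*(-78245/81) = (2288 - 4275)*(-78245/81) = -1987*(-78245/81) = 155472815/81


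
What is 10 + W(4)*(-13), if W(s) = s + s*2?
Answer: -146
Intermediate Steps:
W(s) = 3*s (W(s) = s + 2*s = 3*s)
10 + W(4)*(-13) = 10 + (3*4)*(-13) = 10 + 12*(-13) = 10 - 156 = -146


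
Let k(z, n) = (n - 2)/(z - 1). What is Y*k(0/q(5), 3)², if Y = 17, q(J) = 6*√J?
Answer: 17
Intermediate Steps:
k(z, n) = (-2 + n)/(-1 + z)
Y*k(0/q(5), 3)² = 17*((-2 + 3)/(-1 + 0/((6*√5))))² = 17*(1/(-1 + 0*(√5/30)))² = 17*(1/(-1 + 0))² = 17*(1/(-1))² = 17*(-1*1)² = 17*(-1)² = 17*1 = 17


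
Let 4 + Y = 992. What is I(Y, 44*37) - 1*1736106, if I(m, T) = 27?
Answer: -1736079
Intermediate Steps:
Y = 988 (Y = -4 + 992 = 988)
I(Y, 44*37) - 1*1736106 = 27 - 1*1736106 = 27 - 1736106 = -1736079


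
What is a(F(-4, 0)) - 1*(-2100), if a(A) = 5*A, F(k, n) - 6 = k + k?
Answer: 2090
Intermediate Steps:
F(k, n) = 6 + 2*k (F(k, n) = 6 + (k + k) = 6 + 2*k)
a(F(-4, 0)) - 1*(-2100) = 5*(6 + 2*(-4)) - 1*(-2100) = 5*(6 - 8) + 2100 = 5*(-2) + 2100 = -10 + 2100 = 2090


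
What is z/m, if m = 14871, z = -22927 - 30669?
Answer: -53596/14871 ≈ -3.6041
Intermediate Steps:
z = -53596
z/m = -53596/14871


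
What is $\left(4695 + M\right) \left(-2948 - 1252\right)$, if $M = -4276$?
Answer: $-1759800$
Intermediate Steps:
$\left(4695 + M\right) \left(-2948 - 1252\right) = \left(4695 - 4276\right) \left(-2948 - 1252\right) = 419 \left(-4200\right) = -1759800$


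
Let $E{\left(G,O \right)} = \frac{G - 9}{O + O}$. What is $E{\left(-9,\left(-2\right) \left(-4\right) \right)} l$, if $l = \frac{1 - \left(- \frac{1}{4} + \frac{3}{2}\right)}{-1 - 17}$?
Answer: $- \frac{1}{64} \approx -0.015625$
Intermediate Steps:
$E{\left(G,O \right)} = \frac{-9 + G}{2 O}$
$l = \frac{1}{72}$ ($l = \frac{1 - \frac{5}{4}}{-18} = \left(1 + \left(\frac{1}{4} - \frac{3}{2}\right)\right) \left(- \frac{1}{18}\right) = \left(1 - \frac{5}{4}\right) \left(- \frac{1}{18}\right) = \left(- \frac{1}{4}\right) \left(- \frac{1}{18}\right) = \frac{1}{72} \approx 0.013889$)
$E{\left(-9,\left(-2\right) \left(-4\right) \right)} l = \frac{-9 - 9}{2 \left(\left(-2\right) \left(-4\right)\right)} \frac{1}{72} = \frac{1}{2} \cdot \frac{1}{8} \left(-18\right) \frac{1}{72} = \left(- \frac{9}{8}\right) \frac{1}{72} = - \frac{1}{64}$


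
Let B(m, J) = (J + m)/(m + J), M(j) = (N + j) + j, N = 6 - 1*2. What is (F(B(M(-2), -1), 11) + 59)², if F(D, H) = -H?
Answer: 2304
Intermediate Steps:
N = 4 (N = 6 - 2 = 4)
M(j) = 4 + 2*j (M(j) = (4 + j) + j = 4 + 2*j)
B(m, J) = 1 (B(m, J) = (J + m)/(J + m) = 1)
(F(B(M(-2), -1), 11) + 59)² = (-1*11 + 59)² = (-11 + 59)² = 48² = 2304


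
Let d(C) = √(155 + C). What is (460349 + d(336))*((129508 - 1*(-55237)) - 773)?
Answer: 84691326228 + 183972*√491 ≈ 8.4695e+10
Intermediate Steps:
(460349 + d(336))*((129508 - 1*(-55237)) - 773) = (460349 + √(155 + 336))*((129508 - 1*(-55237)) - 773) = (460349 + √491)*((129508 + 55237) - 773) = (460349 + √491)*(184745 - 773) = (460349 + √491)*183972 = 84691326228 + 183972*√491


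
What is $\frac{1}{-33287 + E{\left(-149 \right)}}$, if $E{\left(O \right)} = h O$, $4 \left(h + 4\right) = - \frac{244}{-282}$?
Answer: $- \frac{282}{9227951} \approx -3.0559 \cdot 10^{-5}$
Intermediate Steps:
$h = - \frac{1067}{282}$ ($h = -4 + \frac{\left(-244\right) \frac{1}{-282}}{4} = -4 + \frac{\left(-244\right) \left(- \frac{1}{282}\right)}{4} = -4 + \frac{1}{4} \cdot \frac{122}{141} = -4 + \frac{61}{282} = - \frac{1067}{282} \approx -3.7837$)
$E{\left(O \right)} = - \frac{1067 O}{282}$
$\frac{1}{-33287 + E{\left(-149 \right)}} = \frac{1}{-33287 - - \frac{158983}{282}} = \frac{1}{-33287 + \frac{158983}{282}} = \frac{1}{- \frac{9227951}{282}} = - \frac{282}{9227951}$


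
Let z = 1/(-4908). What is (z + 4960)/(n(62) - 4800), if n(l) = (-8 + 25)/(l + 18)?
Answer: -486873580/471147141 ≈ -1.0334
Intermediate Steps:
n(l) = 17/(18 + l)
z = -1/4908 ≈ -0.00020375
(z + 4960)/(n(62) - 4800) = (-1/4908 + 4960)/(17/(18 + 62) - 4800) = 24343679/(4908*(17/80 - 4800)) = 24343679/(4908*(-383983/80)) = (24343679/4908)*(-80/383983) = -486873580/471147141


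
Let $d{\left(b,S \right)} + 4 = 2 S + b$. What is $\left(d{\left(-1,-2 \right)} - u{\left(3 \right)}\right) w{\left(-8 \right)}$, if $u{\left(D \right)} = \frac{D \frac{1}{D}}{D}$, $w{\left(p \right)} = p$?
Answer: $\frac{224}{3} \approx 74.667$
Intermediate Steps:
$d{\left(b,S \right)} = -4 + b + 2 S$ ($d{\left(b,S \right)} = -4 + \left(2 S + b\right) = -4 + \left(b + 2 S\right) = -4 + b + 2 S$)
$u{\left(D \right)} = \frac{1}{D}$ ($u{\left(D \right)} = 1 \frac{1}{D} = \frac{1}{D}$)
$\left(d{\left(-1,-2 \right)} - u{\left(3 \right)}\right) w{\left(-8 \right)} = \left(\left(-4 - 1 + 2 \left(-2\right)\right) - \frac{1}{3}\right) \left(-8\right) = \left(\left(-4 - 1 - 4\right) - \frac{1}{3}\right) \left(-8\right) = \left(-9 - \frac{1}{3}\right) \left(-8\right) = \left(- \frac{28}{3}\right) \left(-8\right) = \frac{224}{3}$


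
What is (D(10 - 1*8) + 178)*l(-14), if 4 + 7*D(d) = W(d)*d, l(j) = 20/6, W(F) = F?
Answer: 1780/3 ≈ 593.33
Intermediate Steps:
l(j) = 10/3 (l(j) = 20*(⅙) = 10/3)
D(d) = -4/7 + d²/7 (D(d) = -4/7 + (d*d)/7 = -4/7 + d²/7)
(D(10 - 1*8) + 178)*l(-14) = ((-4/7 + (10 - 1*8)²/7) + 178)*(10/3) = ((-4/7 + (10 - 8)²/7) + 178)*(10/3) = ((-4/7 + (⅐)*2²) + 178)*(10/3) = ((-4/7 + (⅐)*4) + 178)*(10/3) = ((-4/7 + 4/7) + 178)*(10/3) = (0 + 178)*(10/3) = 178*(10/3) = 1780/3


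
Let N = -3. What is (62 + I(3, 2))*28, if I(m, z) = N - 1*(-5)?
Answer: 1792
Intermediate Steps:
I(m, z) = 2 (I(m, z) = -3 - 1*(-5) = -3 + 5 = 2)
(62 + I(3, 2))*28 = (62 + 2)*28 = 64*28 = 1792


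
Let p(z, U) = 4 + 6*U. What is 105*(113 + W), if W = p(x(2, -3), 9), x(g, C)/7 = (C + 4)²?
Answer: 17955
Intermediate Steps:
x(g, C) = 7*(4 + C)² (x(g, C) = 7*(C + 4)² = 7*(4 + C)²)
W = 58 (W = 4 + 6*9 = 4 + 54 = 58)
105*(113 + W) = 105*(113 + 58) = 105*171 = 17955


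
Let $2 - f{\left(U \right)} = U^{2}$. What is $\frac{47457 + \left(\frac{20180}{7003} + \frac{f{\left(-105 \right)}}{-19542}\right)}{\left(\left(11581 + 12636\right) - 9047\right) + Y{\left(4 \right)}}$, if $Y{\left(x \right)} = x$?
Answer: $\frac{6495086623711}{2076601746924} \approx 3.1277$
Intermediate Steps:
$f{\left(U \right)} = 2 - U^{2}$
$\frac{47457 + \left(\frac{20180}{7003} + \frac{f{\left(-105 \right)}}{-19542}\right)}{\left(\left(11581 + 12636\right) - 9047\right) + Y{\left(4 \right)}} = \frac{47457 + \left(\frac{20180}{7003} + \frac{2 - \left(-105\right)^{2}}{-19542}\right)}{\left(\left(11581 + 12636\right) - 9047\right) + 4} = \frac{47457 + \left(20180 \cdot \frac{1}{7003} + \left(2 - 11025\right) \left(- \frac{1}{19542}\right)\right)}{\left(24217 - 9047\right) + 4} = \frac{47457 + \left(\frac{20180}{7003} + \left(2 - 11025\right) \left(- \frac{1}{19542}\right)\right)}{15170 + 4} = \frac{47457 + \left(\frac{20180}{7003} - - \frac{11023}{19542}\right)}{15174} = \left(47457 + \left(\frac{20180}{7003} + \frac{11023}{19542}\right)\right) \frac{1}{15174} = \left(47457 + \frac{471551629}{136852626}\right) \frac{1}{15174} = \frac{6495086623711}{136852626} \cdot \frac{1}{15174} = \frac{6495086623711}{2076601746924}$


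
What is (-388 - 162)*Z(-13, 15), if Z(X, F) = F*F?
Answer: -123750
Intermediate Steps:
Z(X, F) = F²
(-388 - 162)*Z(-13, 15) = (-388 - 162)*15² = -550*225 = -123750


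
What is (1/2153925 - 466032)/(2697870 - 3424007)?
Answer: 1003797975599/1564044637725 ≈ 0.64180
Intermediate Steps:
(1/2153925 - 466032)/(2697870 - 3424007) = (1/2153925 - 466032)/(-726137) = -1003797975599/2153925*(-1/726137) = 1003797975599/1564044637725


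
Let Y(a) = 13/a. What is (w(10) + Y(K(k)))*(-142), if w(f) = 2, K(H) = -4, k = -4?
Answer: 355/2 ≈ 177.50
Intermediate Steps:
(w(10) + Y(K(k)))*(-142) = (2 + 13/(-4))*(-142) = (2 + 13*(-¼))*(-142) = (2 - 13/4)*(-142) = -5/4*(-142) = 355/2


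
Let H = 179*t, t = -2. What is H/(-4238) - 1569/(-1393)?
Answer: 3574058/2951767 ≈ 1.2108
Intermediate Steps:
H = -358 (H = 179*(-2) = -358)
H/(-4238) - 1569/(-1393) = -358/(-4238) - 1569/(-1393) = -358*(-1/4238) - 1569*(-1/1393) = 179/2119 + 1569/1393 = 3574058/2951767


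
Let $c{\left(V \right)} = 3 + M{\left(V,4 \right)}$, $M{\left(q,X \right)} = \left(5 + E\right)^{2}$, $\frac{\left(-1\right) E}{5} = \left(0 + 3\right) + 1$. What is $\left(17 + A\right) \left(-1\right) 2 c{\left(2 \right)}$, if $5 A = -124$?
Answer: $\frac{17784}{5} \approx 3556.8$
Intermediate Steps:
$E = -20$ ($E = - 5 \left(\left(0 + 3\right) + 1\right) = - 5 \left(3 + 1\right) = \left(-5\right) 4 = -20$)
$A = - \frac{124}{5}$ ($A = \frac{1}{5} \left(-124\right) = - \frac{124}{5} \approx -24.8$)
$M{\left(q,X \right)} = 225$ ($M{\left(q,X \right)} = \left(5 - 20\right)^{2} = \left(-15\right)^{2} = 225$)
$c{\left(V \right)} = 228$ ($c{\left(V \right)} = 3 + 225 = 228$)
$\left(17 + A\right) \left(-1\right) 2 c{\left(2 \right)} = \left(17 - \frac{124}{5}\right) \left(-1\right) 2 \cdot 228 = - \frac{39 \left(\left(-2\right) 228\right)}{5} = \left(- \frac{39}{5}\right) \left(-456\right) = \frac{17784}{5}$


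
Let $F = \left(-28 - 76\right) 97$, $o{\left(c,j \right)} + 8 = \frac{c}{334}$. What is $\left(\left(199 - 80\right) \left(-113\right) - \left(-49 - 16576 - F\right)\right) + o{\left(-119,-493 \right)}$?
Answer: $- \frac{2310731}{334} \approx -6918.4$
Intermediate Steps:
$o{\left(c,j \right)} = -8 + \frac{c}{334}$
$F = -10088$ ($F = \left(-104\right) 97 = -10088$)
$\left(\left(199 - 80\right) \left(-113\right) - \left(-49 - 16576 - F\right)\right) + o{\left(-119,-493 \right)} = \left(\left(199 - 80\right) \left(-113\right) - \left(10039 - 16576\right)\right) + \left(-8 + \frac{1}{334} \left(-119\right)\right) = \left(119 \left(-113\right) - -6537\right) - \frac{2791}{334} = \left(-13447 - -6537\right) - \frac{2791}{334} = \left(-13447 + \left(-10088 + 16625\right)\right) - \frac{2791}{334} = \left(-13447 + 6537\right) - \frac{2791}{334} = -6910 - \frac{2791}{334} = - \frac{2310731}{334}$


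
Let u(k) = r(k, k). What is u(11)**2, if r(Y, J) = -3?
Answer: 9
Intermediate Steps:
u(k) = -3
u(11)**2 = (-3)**2 = 9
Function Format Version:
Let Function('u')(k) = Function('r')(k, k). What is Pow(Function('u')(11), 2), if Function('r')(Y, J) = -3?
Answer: 9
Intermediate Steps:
Function('u')(k) = -3
Pow(Function('u')(11), 2) = Pow(-3, 2) = 9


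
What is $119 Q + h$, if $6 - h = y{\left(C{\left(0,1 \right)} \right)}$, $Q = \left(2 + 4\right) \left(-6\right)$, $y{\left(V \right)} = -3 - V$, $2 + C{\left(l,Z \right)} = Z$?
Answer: $-4276$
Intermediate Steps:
$C{\left(l,Z \right)} = -2 + Z$
$Q = -36$ ($Q = 6 \left(-6\right) = -36$)
$h = 8$ ($h = 6 - \left(-3 - \left(-2 + 1\right)\right) = 6 - \left(-3 - -1\right) = 6 - \left(-3 + 1\right) = 6 - -2 = 6 + 2 = 8$)
$119 Q + h = 119 \left(-36\right) + 8 = -4284 + 8 = -4276$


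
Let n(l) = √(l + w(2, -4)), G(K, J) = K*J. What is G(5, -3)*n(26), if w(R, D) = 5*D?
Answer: -15*√6 ≈ -36.742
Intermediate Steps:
G(K, J) = J*K
n(l) = √(-20 + l) (n(l) = √(l + 5*(-4)) = √(l - 20) = √(-20 + l))
G(5, -3)*n(26) = (-3*5)*√(-20 + 26) = -15*√6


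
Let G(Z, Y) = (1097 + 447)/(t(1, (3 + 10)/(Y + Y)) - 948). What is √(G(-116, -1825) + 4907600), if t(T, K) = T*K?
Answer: 40*√36724399055232826/3460213 ≈ 2215.3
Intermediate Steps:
t(T, K) = K*T
G(Z, Y) = 1544/(-948 + 13/(2*Y)) (G(Z, Y) = (1097 + 447)/(((3 + 10)/(Y + Y))*1 - 948) = 1544/((13/((2*Y)))*1 - 948) = 1544/((13*(1/(2*Y)))*1 - 948) = 1544/((13/(2*Y))*1 - 948) = 1544/(13/(2*Y) - 948) = 1544/(-948 + 13/(2*Y)))
√(G(-116, -1825) + 4907600) = √(3088*(-1825)/(13 - 1896*(-1825)) + 4907600) = √(3088*(-1825)/(13 + 3460200) + 4907600) = √(3088*(-1825)/3460213 + 4907600) = √(3088*(-1825)*(1/3460213) + 4907600) = √(-5635600/3460213 + 4907600) = √(16981335683200/3460213) = 40*√36724399055232826/3460213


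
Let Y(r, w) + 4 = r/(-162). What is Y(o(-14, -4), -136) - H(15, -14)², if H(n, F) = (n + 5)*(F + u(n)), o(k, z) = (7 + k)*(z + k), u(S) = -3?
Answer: -1040443/9 ≈ -1.1560e+5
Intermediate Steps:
o(k, z) = (7 + k)*(k + z)
Y(r, w) = -4 - r/162 (Y(r, w) = -4 + r/(-162) = -4 + r*(-1/162) = -4 - r/162)
H(n, F) = (-3 + F)*(5 + n) (H(n, F) = (n + 5)*(F - 3) = (5 + n)*(-3 + F) = (-3 + F)*(5 + n))
Y(o(-14, -4), -136) - H(15, -14)² = (-4 - ((-14)² + 7*(-14) + 7*(-4) - 14*(-4))/162) - (-15 - 3*15 + 5*(-14) - 14*15)² = (-4 - (196 - 98 - 28 + 56)/162) - (-15 - 45 - 70 - 210)² = (-4 - 1/162*126) - 1*(-340)² = (-4 - 7/9) - 1*115600 = -43/9 - 115600 = -1040443/9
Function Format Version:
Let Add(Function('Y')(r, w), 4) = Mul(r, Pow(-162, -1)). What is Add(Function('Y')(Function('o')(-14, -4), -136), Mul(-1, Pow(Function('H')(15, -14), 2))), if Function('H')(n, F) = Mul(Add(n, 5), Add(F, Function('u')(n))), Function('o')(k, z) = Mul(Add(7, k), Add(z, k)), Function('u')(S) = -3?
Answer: Rational(-1040443, 9) ≈ -1.1560e+5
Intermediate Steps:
Function('o')(k, z) = Mul(Add(7, k), Add(k, z))
Function('Y')(r, w) = Add(-4, Mul(Rational(-1, 162), r)) (Function('Y')(r, w) = Add(-4, Mul(r, Pow(-162, -1))) = Add(-4, Mul(r, Rational(-1, 162))) = Add(-4, Mul(Rational(-1, 162), r)))
Function('H')(n, F) = Mul(Add(-3, F), Add(5, n)) (Function('H')(n, F) = Mul(Add(n, 5), Add(F, -3)) = Mul(Add(5, n), Add(-3, F)) = Mul(Add(-3, F), Add(5, n)))
Add(Function('Y')(Function('o')(-14, -4), -136), Mul(-1, Pow(Function('H')(15, -14), 2))) = Add(Add(-4, Mul(Rational(-1, 162), Add(Pow(-14, 2), Mul(7, -14), Mul(7, -4), Mul(-14, -4)))), Mul(-1, Pow(Add(-15, Mul(-3, 15), Mul(5, -14), Mul(-14, 15)), 2))) = Add(Add(-4, Mul(Rational(-1, 162), Add(196, -98, -28, 56))), Mul(-1, Pow(Add(-15, -45, -70, -210), 2))) = Add(Add(-4, Mul(Rational(-1, 162), 126)), Mul(-1, Pow(-340, 2))) = Add(Add(-4, Rational(-7, 9)), Mul(-1, 115600)) = Add(Rational(-43, 9), -115600) = Rational(-1040443, 9)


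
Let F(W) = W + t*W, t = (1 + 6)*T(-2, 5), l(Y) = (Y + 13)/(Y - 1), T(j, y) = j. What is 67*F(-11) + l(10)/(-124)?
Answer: 10692373/1116 ≈ 9581.0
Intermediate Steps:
l(Y) = (13 + Y)/(-1 + Y)
t = -14 (t = (1 + 6)*(-2) = 7*(-2) = -14)
F(W) = -13*W (F(W) = W - 14*W = -13*W)
67*F(-11) + l(10)/(-124) = 67*(-13*(-11)) + ((13 + 10)/(-1 + 10))/(-124) = 67*143 + (23/9)*(-1/124) = 9581 + ((⅑)*23)*(-1/124) = 9581 + (23/9)*(-1/124) = 9581 - 23/1116 = 10692373/1116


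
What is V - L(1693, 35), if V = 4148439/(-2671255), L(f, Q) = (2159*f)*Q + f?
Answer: -341742305822129/2671255 ≈ -1.2793e+8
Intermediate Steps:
L(f, Q) = f + 2159*Q*f (L(f, Q) = 2159*Q*f + f = f + 2159*Q*f)
V = -4148439/2671255 (V = 4148439*(-1/2671255) = -4148439/2671255 ≈ -1.5530)
V - L(1693, 35) = -4148439/2671255 - 1693*(1 + 2159*35) = -4148439/2671255 - 1693*(1 + 75565) = -4148439/2671255 - 1693*75566 = -4148439/2671255 - 1*127933238 = -4148439/2671255 - 127933238 = -341742305822129/2671255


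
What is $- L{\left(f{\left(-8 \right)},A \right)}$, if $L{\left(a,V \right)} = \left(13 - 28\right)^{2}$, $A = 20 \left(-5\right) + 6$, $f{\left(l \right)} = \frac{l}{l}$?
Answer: $-225$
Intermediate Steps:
$f{\left(l \right)} = 1$
$A = -94$ ($A = -100 + 6 = -94$)
$L{\left(a,V \right)} = 225$ ($L{\left(a,V \right)} = \left(-15\right)^{2} = 225$)
$- L{\left(f{\left(-8 \right)},A \right)} = \left(-1\right) 225 = -225$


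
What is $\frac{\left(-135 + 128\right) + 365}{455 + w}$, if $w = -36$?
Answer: $\frac{358}{419} \approx 0.85441$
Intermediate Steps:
$\frac{\left(-135 + 128\right) + 365}{455 + w} = \frac{\left(-135 + 128\right) + 365}{455 - 36} = \frac{-7 + 365}{419} = 358 \cdot \frac{1}{419} = \frac{358}{419}$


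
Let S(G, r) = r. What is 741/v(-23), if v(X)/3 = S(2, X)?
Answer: -247/23 ≈ -10.739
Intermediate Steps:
v(X) = 3*X
741/v(-23) = 741/((3*(-23))) = 741/(-69) = 741*(-1/69) = -247/23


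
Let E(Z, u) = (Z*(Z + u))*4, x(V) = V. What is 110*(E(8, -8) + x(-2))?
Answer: -220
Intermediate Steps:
E(Z, u) = 4*Z*(Z + u)
110*(E(8, -8) + x(-2)) = 110*(4*8*(8 - 8) - 2) = 110*(4*8*0 - 2) = 110*(0 - 2) = 110*(-2) = -220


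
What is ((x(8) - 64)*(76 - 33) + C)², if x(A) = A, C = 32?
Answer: 5645376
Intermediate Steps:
((x(8) - 64)*(76 - 33) + C)² = ((8 - 64)*(76 - 33) + 32)² = (-56*43 + 32)² = (-2408 + 32)² = (-2376)² = 5645376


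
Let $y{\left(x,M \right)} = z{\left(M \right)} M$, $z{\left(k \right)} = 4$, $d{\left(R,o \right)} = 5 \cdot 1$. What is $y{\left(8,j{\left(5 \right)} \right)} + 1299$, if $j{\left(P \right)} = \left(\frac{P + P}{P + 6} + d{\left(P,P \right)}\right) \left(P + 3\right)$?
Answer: $\frac{16369}{11} \approx 1488.1$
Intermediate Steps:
$d{\left(R,o \right)} = 5$
$j{\left(P \right)} = \left(3 + P\right) \left(5 + \frac{2 P}{6 + P}\right)$ ($j{\left(P \right)} = \left(\frac{P + P}{P + 6} + 5\right) \left(P + 3\right) = \left(\frac{2 P}{6 + P} + 5\right) \left(3 + P\right) = \left(5 + \frac{2 P}{6 + P}\right) \left(3 + P\right) = \left(3 + P\right) \left(5 + \frac{2 P}{6 + P}\right)$)
$y{\left(x,M \right)} = 4 M$
$y{\left(8,j{\left(5 \right)} \right)} + 1299 = 4 \frac{90 + 7 \cdot 5^{2} + 51 \cdot 5}{6 + 5} + 1299 = 4 \frac{90 + 7 \cdot 25 + 255}{11} + 1299 = 4 \frac{90 + 175 + 255}{11} + 1299 = 4 \cdot \frac{1}{11} \cdot 520 + 1299 = 4 \cdot \frac{520}{11} + 1299 = \frac{2080}{11} + 1299 = \frac{16369}{11}$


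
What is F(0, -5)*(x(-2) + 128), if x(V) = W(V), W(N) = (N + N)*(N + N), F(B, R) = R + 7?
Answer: 288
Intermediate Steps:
F(B, R) = 7 + R
W(N) = 4*N**2 (W(N) = (2*N)*(2*N) = 4*N**2)
x(V) = 4*V**2
F(0, -5)*(x(-2) + 128) = (7 - 5)*(4*(-2)**2 + 128) = 2*(4*4 + 128) = 2*(16 + 128) = 2*144 = 288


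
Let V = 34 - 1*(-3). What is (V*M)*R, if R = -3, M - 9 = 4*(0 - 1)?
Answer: -555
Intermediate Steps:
M = 5 (M = 9 + 4*(0 - 1) = 9 + 4*(-1) = 9 - 4 = 5)
V = 37 (V = 34 + 3 = 37)
(V*M)*R = (37*5)*(-3) = 185*(-3) = -555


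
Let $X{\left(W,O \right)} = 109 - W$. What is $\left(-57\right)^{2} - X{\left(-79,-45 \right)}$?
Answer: $3061$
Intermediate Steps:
$\left(-57\right)^{2} - X{\left(-79,-45 \right)} = \left(-57\right)^{2} - \left(109 - -79\right) = 3249 - \left(109 + 79\right) = 3249 - 188 = 3061$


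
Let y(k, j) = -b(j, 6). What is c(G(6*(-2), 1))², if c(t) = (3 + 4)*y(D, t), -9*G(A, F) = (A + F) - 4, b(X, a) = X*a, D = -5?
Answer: 4900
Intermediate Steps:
y(k, j) = -6*j (y(k, j) = -j*6 = -6*j)
G(A, F) = 4/9 - A/9 - F/9 (G(A, F) = -((A + F) - 4)/9 = -(-4 + A + F)/9 = 4/9 - A/9 - F/9)
c(t) = -42*t (c(t) = (3 + 4)*(-6*t) = 7*(-6*t) = -42*t)
c(G(6*(-2), 1))² = (-42*(4/9 - 2*(-2)/3 - ⅑*1))² = (-42*(4/9 - ⅑*(-12) - ⅑))² = (-42*(4/9 + 4/3 - ⅑))² = (-42*5/3)² = (-70)² = 4900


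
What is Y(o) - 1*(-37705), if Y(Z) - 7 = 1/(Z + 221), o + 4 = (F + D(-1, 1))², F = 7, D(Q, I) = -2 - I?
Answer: 8786897/233 ≈ 37712.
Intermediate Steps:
o = 12 (o = -4 + (7 + (-2 - 1*1))² = -4 + (7 + (-2 - 1))² = -4 + (7 - 3)² = -4 + 4² = -4 + 16 = 12)
Y(Z) = 7 + 1/(221 + Z) (Y(Z) = 7 + 1/(Z + 221) = 7 + 1/(221 + Z))
Y(o) - 1*(-37705) = (1548 + 7*12)/(221 + 12) - 1*(-37705) = (1548 + 84)/233 + 37705 = (1/233)*1632 + 37705 = 1632/233 + 37705 = 8786897/233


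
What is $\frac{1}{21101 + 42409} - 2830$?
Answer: $- \frac{179733299}{63510} \approx -2830.0$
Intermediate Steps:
$\frac{1}{21101 + 42409} - 2830 = \frac{1}{63510} - 2830 = - \frac{179733299}{63510}$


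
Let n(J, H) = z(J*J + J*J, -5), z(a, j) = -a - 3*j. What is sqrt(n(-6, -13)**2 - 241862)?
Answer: I*sqrt(238613) ≈ 488.48*I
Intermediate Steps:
n(J, H) = 15 - 2*J**2 (n(J, H) = -(J*J + J*J) - 3*(-5) = -(J**2 + J**2) + 15 = -2*J**2 + 15 = 15 - 2*J**2)
sqrt(n(-6, -13)**2 - 241862) = sqrt((15 - 2*(-6)**2)**2 - 241862) = sqrt((15 - 2*36)**2 - 241862) = sqrt((15 - 72)**2 - 241862) = sqrt((-57)**2 - 241862) = sqrt(3249 - 241862) = sqrt(-238613) = I*sqrt(238613)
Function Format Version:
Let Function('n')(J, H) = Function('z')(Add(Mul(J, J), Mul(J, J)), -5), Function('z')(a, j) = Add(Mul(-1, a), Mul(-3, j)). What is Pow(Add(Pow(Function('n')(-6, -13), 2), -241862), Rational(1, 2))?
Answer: Mul(I, Pow(238613, Rational(1, 2))) ≈ Mul(488.48, I)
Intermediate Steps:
Function('n')(J, H) = Add(15, Mul(-2, Pow(J, 2))) (Function('n')(J, H) = Add(Mul(-1, Add(Mul(J, J), Mul(J, J))), Mul(-3, -5)) = Add(Mul(-1, Add(Pow(J, 2), Pow(J, 2))), 15) = Add(Mul(-1, Mul(2, Pow(J, 2))), 15) = Add(Mul(-2, Pow(J, 2)), 15) = Add(15, Mul(-2, Pow(J, 2))))
Pow(Add(Pow(Function('n')(-6, -13), 2), -241862), Rational(1, 2)) = Pow(Add(Pow(Add(15, Mul(-2, Pow(-6, 2))), 2), -241862), Rational(1, 2)) = Pow(Add(Pow(Add(15, Mul(-2, 36)), 2), -241862), Rational(1, 2)) = Pow(Add(Pow(Add(15, -72), 2), -241862), Rational(1, 2)) = Pow(Add(Pow(-57, 2), -241862), Rational(1, 2)) = Pow(Add(3249, -241862), Rational(1, 2)) = Pow(-238613, Rational(1, 2)) = Mul(I, Pow(238613, Rational(1, 2)))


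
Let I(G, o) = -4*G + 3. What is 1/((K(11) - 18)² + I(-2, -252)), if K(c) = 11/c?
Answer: 1/300 ≈ 0.0033333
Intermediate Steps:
I(G, o) = 3 - 4*G
1/((K(11) - 18)² + I(-2, -252)) = 1/((11/11 - 18)² + (3 - 4*(-2))) = 1/((11*(1/11) - 18)² + (3 + 8)) = 1/((1 - 18)² + 11) = 1/((-17)² + 11) = 1/(289 + 11) = 1/300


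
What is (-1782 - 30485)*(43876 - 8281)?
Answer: -1148543865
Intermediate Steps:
(-1782 - 30485)*(43876 - 8281) = -32267*35595 = -1148543865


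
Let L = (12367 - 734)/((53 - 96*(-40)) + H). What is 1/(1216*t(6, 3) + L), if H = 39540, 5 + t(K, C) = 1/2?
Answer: -43433/237653743 ≈ -0.00018276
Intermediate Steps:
t(K, C) = -9/2 (t(K, C) = -5 + 1/2 = -9/2)
L = 11633/43433 (L = (12367 - 734)/((53 - 96*(-40)) + 39540) = 11633/((53 + 3840) + 39540) = 11633/(3893 + 39540) = 11633/43433 ≈ 0.26784)
1/(1216*t(6, 3) + L) = 1/(1216*(-9/2) + 11633/43433) = 1/(-5472 + 11633/43433) = 1/(-237653743/43433) = -43433/237653743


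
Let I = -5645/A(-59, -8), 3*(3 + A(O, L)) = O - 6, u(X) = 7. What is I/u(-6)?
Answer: 16935/518 ≈ 32.693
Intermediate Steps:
A(O, L) = -5 + O/3 (A(O, L) = -3 + (O - 6)/3 = -3 + (-6 + O)/3 = -3 + (-2 + O/3) = -5 + O/3)
I = 16935/74 (I = -5645/(-5 + (⅓)*(-59)) = -5645/(-5 - 59/3) = -5645/(-74/3) = -5645*(-3/74) = 16935/74 ≈ 228.85)
I/u(-6) = (16935/74)/7 = (16935/74)*(⅐) = 16935/518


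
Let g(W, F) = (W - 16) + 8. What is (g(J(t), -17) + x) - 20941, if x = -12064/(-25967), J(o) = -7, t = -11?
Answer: -544152388/25967 ≈ -20956.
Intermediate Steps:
g(W, F) = -8 + W (g(W, F) = (-16 + W) + 8 = -8 + W)
x = 12064/25967 (x = -12064*(-1/25967) = 12064/25967 ≈ 0.46459)
(g(J(t), -17) + x) - 20941 = ((-8 - 7) + 12064/25967) - 20941 = (-15 + 12064/25967) - 20941 = -377441/25967 - 20941 = -544152388/25967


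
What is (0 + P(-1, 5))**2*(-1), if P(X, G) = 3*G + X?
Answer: -196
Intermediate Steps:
P(X, G) = X + 3*G
(0 + P(-1, 5))**2*(-1) = (0 + (-1 + 3*5))**2*(-1) = (0 + (-1 + 15))**2*(-1) = (0 + 14)**2*(-1) = 14**2*(-1) = 196*(-1) = -196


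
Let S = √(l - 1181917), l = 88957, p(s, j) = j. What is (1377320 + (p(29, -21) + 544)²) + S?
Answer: 1650849 + 12*I*√7590 ≈ 1.6508e+6 + 1045.4*I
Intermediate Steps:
S = 12*I*√7590 (S = √(88957 - 1181917) = √(-1092960) = 12*I*√7590 ≈ 1045.4*I)
(1377320 + (p(29, -21) + 544)²) + S = (1377320 + (-21 + 544)²) + 12*I*√7590 = (1377320 + 523²) + 12*I*√7590 = (1377320 + 273529) + 12*I*√7590 = 1650849 + 12*I*√7590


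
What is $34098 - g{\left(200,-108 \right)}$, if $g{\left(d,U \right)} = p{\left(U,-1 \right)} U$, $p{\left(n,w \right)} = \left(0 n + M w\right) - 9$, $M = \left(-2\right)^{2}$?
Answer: $32694$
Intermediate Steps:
$M = 4$
$p{\left(n,w \right)} = -9 + 4 w$ ($p{\left(n,w \right)} = \left(0 n + 4 w\right) - 9 = \left(0 + 4 w\right) - 9 = 4 w - 9 = -9 + 4 w$)
$g{\left(d,U \right)} = - 13 U$ ($g{\left(d,U \right)} = \left(-9 + 4 \left(-1\right)\right) U = \left(-9 - 4\right) U = - 13 U$)
$34098 - g{\left(200,-108 \right)} = 34098 - \left(-13\right) \left(-108\right) = 34098 - 1404 = 32694$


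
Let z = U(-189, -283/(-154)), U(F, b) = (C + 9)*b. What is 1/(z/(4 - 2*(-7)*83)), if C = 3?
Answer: 44891/849 ≈ 52.875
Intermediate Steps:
U(F, b) = 12*b (U(F, b) = (3 + 9)*b = 12*b)
z = 1698/77 (z = 12*(-283/(-154)) = 12*(-283*(-1/154)) = 12*(283/154) = 1698/77 ≈ 22.052)
1/(z/(4 - 2*(-7)*83)) = 1/(1698/(77*(4 - 2*(-7)*83))) = 1/(1698/(77*(4 + 14*83))) = 1/(1698/(77*(4 + 1162))) = 1/((1698/77)/1166) = 1/((1698/77)*(1/1166)) = 1/(849/44891) = 44891/849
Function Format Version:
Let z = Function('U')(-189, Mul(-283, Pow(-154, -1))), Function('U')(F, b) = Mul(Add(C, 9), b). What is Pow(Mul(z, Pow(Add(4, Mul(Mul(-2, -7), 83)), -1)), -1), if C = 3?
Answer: Rational(44891, 849) ≈ 52.875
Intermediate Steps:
Function('U')(F, b) = Mul(12, b) (Function('U')(F, b) = Mul(Add(3, 9), b) = Mul(12, b))
z = Rational(1698, 77) (z = Mul(12, Mul(-283, Pow(-154, -1))) = Mul(12, Mul(-283, Rational(-1, 154))) = Mul(12, Rational(283, 154)) = Rational(1698, 77) ≈ 22.052)
Pow(Mul(z, Pow(Add(4, Mul(Mul(-2, -7), 83)), -1)), -1) = Pow(Mul(Rational(1698, 77), Pow(Add(4, Mul(Mul(-2, -7), 83)), -1)), -1) = Pow(Mul(Rational(1698, 77), Pow(Add(4, Mul(14, 83)), -1)), -1) = Pow(Mul(Rational(1698, 77), Pow(Add(4, 1162), -1)), -1) = Pow(Mul(Rational(1698, 77), Pow(1166, -1)), -1) = Pow(Mul(Rational(1698, 77), Rational(1, 1166)), -1) = Pow(Rational(849, 44891), -1) = Rational(44891, 849)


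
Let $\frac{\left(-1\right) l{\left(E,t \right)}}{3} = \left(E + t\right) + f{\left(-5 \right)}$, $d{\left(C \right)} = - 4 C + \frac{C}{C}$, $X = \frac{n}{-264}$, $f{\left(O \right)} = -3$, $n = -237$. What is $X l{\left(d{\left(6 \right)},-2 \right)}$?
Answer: $\frac{1659}{22} \approx 75.409$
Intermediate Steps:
$X = \frac{79}{88}$ ($X = - \frac{237}{-264} = \left(-237\right) \left(- \frac{1}{264}\right) = \frac{79}{88} \approx 0.89773$)
$d{\left(C \right)} = 1 - 4 C$ ($d{\left(C \right)} = - 4 C + 1 = 1 - 4 C$)
$l{\left(E,t \right)} = 9 - 3 E - 3 t$ ($l{\left(E,t \right)} = - 3 \left(\left(E + t\right) - 3\right) = - 3 \left(-3 + E + t\right) = 9 - 3 E - 3 t$)
$X l{\left(d{\left(6 \right)},-2 \right)} = \frac{79 \left(9 - 3 \left(1 - 24\right) - -6\right)}{88} = \frac{79 \left(9 - 3 \left(1 - 24\right) + 6\right)}{88} = \frac{79 \left(9 - -69 + 6\right)}{88} = \frac{79 \left(9 + 69 + 6\right)}{88} = \frac{79}{88} \cdot 84 = \frac{1659}{22}$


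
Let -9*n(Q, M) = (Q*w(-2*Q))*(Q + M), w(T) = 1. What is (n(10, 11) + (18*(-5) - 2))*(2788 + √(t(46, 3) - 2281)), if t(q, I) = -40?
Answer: -964648/3 - 346*I*√2321/3 ≈ -3.2155e+5 - 5556.4*I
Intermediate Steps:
n(Q, M) = -Q*(M + Q)/9 (n(Q, M) = -Q*1*(Q + M)/9 = -Q*(M + Q)/9)
(n(10, 11) + (18*(-5) - 2))*(2788 + √(t(46, 3) - 2281)) = (-⅑*10*(11 + 10) + (18*(-5) - 2))*(2788 + √(-40 - 2281)) = (-⅑*10*21 + (-90 - 2))*(2788 + √(-2321)) = (-70/3 - 92)*(2788 + I*√2321) = -346*(2788 + I*√2321)/3 = -964648/3 - 346*I*√2321/3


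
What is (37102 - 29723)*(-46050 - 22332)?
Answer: -504590778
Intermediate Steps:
(37102 - 29723)*(-46050 - 22332) = 7379*(-68382) = -504590778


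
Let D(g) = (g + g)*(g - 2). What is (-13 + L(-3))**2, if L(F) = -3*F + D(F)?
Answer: 676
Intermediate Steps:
D(g) = 2*g*(-2 + g) (D(g) = (2*g)*(-2 + g) = 2*g*(-2 + g))
L(F) = -3*F + 2*F*(-2 + F)
(-13 + L(-3))**2 = (-13 - 3*(-7 + 2*(-3)))**2 = (-13 - 3*(-7 - 6))**2 = (-13 - 3*(-13))**2 = (-13 + 39)**2 = 26**2 = 676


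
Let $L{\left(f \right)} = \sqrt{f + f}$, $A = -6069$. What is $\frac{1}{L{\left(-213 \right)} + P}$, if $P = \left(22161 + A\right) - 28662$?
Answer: $- \frac{2095}{26334221} - \frac{i \sqrt{426}}{158005326} \approx -7.9554 \cdot 10^{-5} - 1.3063 \cdot 10^{-7} i$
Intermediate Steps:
$L{\left(f \right)} = \sqrt{2} \sqrt{f}$ ($L{\left(f \right)} = \sqrt{2 f} = \sqrt{2} \sqrt{f}$)
$P = -12570$ ($P = \left(22161 - 6069\right) - 28662 = 16092 - 28662 = -12570$)
$\frac{1}{L{\left(-213 \right)} + P} = \frac{1}{\sqrt{2} \sqrt{-213} - 12570} = \frac{1}{\sqrt{2} i \sqrt{213} - 12570} = \frac{1}{i \sqrt{426} - 12570} = \frac{1}{-12570 + i \sqrt{426}}$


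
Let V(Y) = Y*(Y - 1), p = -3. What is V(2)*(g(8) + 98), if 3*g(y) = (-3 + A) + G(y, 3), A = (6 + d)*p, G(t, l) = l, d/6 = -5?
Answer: 244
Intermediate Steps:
d = -30 (d = 6*(-5) = -30)
V(Y) = Y*(-1 + Y)
A = 72 (A = (6 - 30)*(-3) = -24*(-3) = 72)
g(y) = 24 (g(y) = ((-3 + 72) + 3)/3 = (69 + 3)/3 = (⅓)*72 = 24)
V(2)*(g(8) + 98) = (2*(-1 + 2))*(24 + 98) = (2*1)*122 = 2*122 = 244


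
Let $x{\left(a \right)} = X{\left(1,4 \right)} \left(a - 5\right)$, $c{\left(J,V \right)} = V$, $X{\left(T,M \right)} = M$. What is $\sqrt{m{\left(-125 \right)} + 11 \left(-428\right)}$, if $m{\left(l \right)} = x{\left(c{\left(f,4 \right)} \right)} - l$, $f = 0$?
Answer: $i \sqrt{4587} \approx 67.727 i$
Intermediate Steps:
$x{\left(a \right)} = -20 + 4 a$ ($x{\left(a \right)} = 4 \left(a - 5\right) = 4 \left(-5 + a\right) = -20 + 4 a$)
$m{\left(l \right)} = -4 - l$ ($m{\left(l \right)} = \left(-20 + 4 \cdot 4\right) - l = \left(-20 + 16\right) - l = -4 - l$)
$\sqrt{m{\left(-125 \right)} + 11 \left(-428\right)} = \sqrt{\left(-4 - -125\right) + 11 \left(-428\right)} = \sqrt{\left(-4 + 125\right) - 4708} = \sqrt{121 - 4708} = \sqrt{-4587} = i \sqrt{4587}$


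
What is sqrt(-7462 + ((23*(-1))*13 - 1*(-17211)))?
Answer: 15*sqrt(42) ≈ 97.211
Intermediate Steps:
sqrt(-7462 + ((23*(-1))*13 - 1*(-17211))) = sqrt(-7462 + (-23*13 + 17211)) = sqrt(-7462 + (-299 + 17211)) = sqrt(-7462 + 16912) = sqrt(9450) = 15*sqrt(42)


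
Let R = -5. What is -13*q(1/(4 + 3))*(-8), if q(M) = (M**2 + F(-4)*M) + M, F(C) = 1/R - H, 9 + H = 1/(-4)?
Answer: 37102/245 ≈ 151.44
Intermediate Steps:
H = -37/4 (H = -9 + 1/(-4) = -9 - 1/4 = -37/4 ≈ -9.2500)
F(C) = 181/20 (F(C) = 1/(-5) - 1*(-37/4) = -1/5 + 37/4 = 181/20)
q(M) = M**2 + 201*M/20 (q(M) = (M**2 + 181*M/20) + M = M**2 + 201*M/20)
-13*q(1/(4 + 3))*(-8) = -13*(201 + 20/(4 + 3))/(20*(4 + 3))*(-8) = -13*(201 + 20/7)/(20*7)*(-8) = -13*1427/(20*7*7)*(-8) = -13*1427/980*(-8) = -18551/980*(-8) = 37102/245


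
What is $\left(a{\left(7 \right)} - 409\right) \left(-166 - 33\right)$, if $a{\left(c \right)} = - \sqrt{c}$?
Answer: $81391 + 199 \sqrt{7} \approx 81918.0$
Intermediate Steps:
$\left(a{\left(7 \right)} - 409\right) \left(-166 - 33\right) = \left(- \sqrt{7} - 409\right) \left(-166 - 33\right) = \left(-409 - \sqrt{7}\right) \left(-199\right) = 81391 + 199 \sqrt{7}$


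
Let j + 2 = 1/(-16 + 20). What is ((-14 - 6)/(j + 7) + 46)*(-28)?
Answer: -3544/3 ≈ -1181.3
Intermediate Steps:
j = -7/4 (j = -2 + 1/(-16 + 20) = -2 + 1/4 = -2 + ¼ = -7/4 ≈ -1.7500)
((-14 - 6)/(j + 7) + 46)*(-28) = ((-14 - 6)/(-7/4 + 7) + 46)*(-28) = (-20/21/4 + 46)*(-28) = (-20*4/21 + 46)*(-28) = (-80/21 + 46)*(-28) = (886/21)*(-28) = -3544/3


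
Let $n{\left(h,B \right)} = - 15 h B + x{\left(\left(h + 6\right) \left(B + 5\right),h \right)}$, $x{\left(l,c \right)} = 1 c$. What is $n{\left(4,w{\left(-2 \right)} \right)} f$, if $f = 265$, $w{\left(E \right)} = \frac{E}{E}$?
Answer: $-14840$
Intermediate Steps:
$w{\left(E \right)} = 1$
$x{\left(l,c \right)} = c$
$n{\left(h,B \right)} = h - 15 B h$ ($n{\left(h,B \right)} = - 15 h B + h = - 15 B h + h = h - 15 B h$)
$n{\left(4,w{\left(-2 \right)} \right)} f = 4 \left(1 - 15\right) 265 = 4 \left(-14\right) 265 = \left(-56\right) 265 = -14840$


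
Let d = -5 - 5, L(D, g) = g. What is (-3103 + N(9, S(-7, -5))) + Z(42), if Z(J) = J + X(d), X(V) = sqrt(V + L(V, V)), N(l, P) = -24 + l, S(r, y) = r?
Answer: -3076 + 2*I*sqrt(5) ≈ -3076.0 + 4.4721*I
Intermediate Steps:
d = -10
X(V) = sqrt(2)*sqrt(V) (X(V) = sqrt(V + V) = sqrt(2*V) = sqrt(2)*sqrt(V))
Z(J) = J + 2*I*sqrt(5) (Z(J) = J + sqrt(2)*sqrt(-10) = J + sqrt(2)*(I*sqrt(10)) = J + 2*I*sqrt(5))
(-3103 + N(9, S(-7, -5))) + Z(42) = (-3103 + (-24 + 9)) + (42 + 2*I*sqrt(5)) = (-3103 - 15) + (42 + 2*I*sqrt(5)) = -3118 + (42 + 2*I*sqrt(5)) = -3076 + 2*I*sqrt(5)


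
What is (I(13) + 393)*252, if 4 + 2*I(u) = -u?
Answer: 96894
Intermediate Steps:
I(u) = -2 - u/2 (I(u) = -2 + (-u)/2 = -2 - u/2)
(I(13) + 393)*252 = ((-2 - 1/2*13) + 393)*252 = ((-2 - 13/2) + 393)*252 = (-17/2 + 393)*252 = (769/2)*252 = 96894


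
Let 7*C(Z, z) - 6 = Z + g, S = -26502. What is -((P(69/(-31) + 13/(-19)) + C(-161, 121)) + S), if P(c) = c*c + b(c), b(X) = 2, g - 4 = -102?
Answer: 64421051941/2428447 ≈ 26528.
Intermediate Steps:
g = -98 (g = 4 - 102 = -98)
C(Z, z) = -92/7 + Z/7 (C(Z, z) = 6/7 + (Z - 98)/7 = 6/7 + (-98 + Z)/7 = 6/7 + (-14 + Z/7) = -92/7 + Z/7)
P(c) = 2 + c² (P(c) = c*c + 2 = c² + 2 = 2 + c²)
-((P(69/(-31) + 13/(-19)) + C(-161, 121)) + S) = -(((2 + (69/(-31) + 13/(-19))²) + (-92/7 + (⅐)*(-161))) - 26502) = -(((2 + (69*(-1/31) + 13*(-1/19))²) + (-92/7 - 23)) - 26502) = -(((2 + (-69/31 - 13/19)²) - 253/7) - 26502) = -(((2 + (-1714/589)²) - 253/7) - 26502) = -(((2 + 2937796/346921) - 253/7) - 26502) = -((3631638/346921 - 253/7) - 26502) = -(-62349547/2428447 - 26502) = -1*(-64421051941/2428447) = 64421051941/2428447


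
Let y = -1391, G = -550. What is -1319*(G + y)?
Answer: 2560179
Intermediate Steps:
-1319*(G + y) = -1319*(-550 - 1391) = -1319*(-1941) = 2560179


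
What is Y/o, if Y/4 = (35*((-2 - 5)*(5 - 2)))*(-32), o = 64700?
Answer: 4704/3235 ≈ 1.4541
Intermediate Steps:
Y = 94080 (Y = 4*((35*((-2 - 5)*(5 - 2)))*(-32)) = 4*((35*(-7*3))*(-32)) = 4*((35*(-21))*(-32)) = 4*(-735*(-32)) = 4*23520 = 94080)
Y/o = 94080/64700 = 94080*(1/64700) = 4704/3235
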